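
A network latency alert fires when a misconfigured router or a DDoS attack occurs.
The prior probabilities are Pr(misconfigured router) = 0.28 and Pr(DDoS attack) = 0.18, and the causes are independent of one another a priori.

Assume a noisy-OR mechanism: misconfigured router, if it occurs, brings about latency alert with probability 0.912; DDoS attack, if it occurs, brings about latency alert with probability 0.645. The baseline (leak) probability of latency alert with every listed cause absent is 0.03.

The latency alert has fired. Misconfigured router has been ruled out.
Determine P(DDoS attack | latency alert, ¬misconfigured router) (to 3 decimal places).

P(DDoS attack | latency alert, ¬misconfigured router) ≈ 0.828

Under noisy-OR, P(latency alert | causes) = 1 − (1−0.03)·∏(1−qᵢ) over the active causes.
P(latency alert | ¬misconfigured router) = 0.03·0.82 + 0.65565·0.18 = 0.024600 + 0.118017 = 0.142617
The DDoS attack-present share is 0.65565·0.18 = 0.118017.
P(DDoS attack | latency alert, ¬misconfigured router) = 0.118017 / 0.142617 ≈ 0.828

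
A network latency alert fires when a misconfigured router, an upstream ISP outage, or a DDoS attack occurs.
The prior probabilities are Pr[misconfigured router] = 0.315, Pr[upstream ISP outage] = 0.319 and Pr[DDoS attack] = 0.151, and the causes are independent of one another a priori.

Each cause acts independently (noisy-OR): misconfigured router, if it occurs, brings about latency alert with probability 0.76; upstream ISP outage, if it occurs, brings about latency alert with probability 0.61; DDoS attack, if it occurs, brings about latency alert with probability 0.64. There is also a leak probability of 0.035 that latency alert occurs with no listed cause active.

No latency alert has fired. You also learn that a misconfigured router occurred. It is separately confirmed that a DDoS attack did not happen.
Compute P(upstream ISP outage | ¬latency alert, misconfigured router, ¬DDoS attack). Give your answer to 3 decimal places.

P(upstream ISP outage | ¬latency alert, misconfigured router, ¬DDoS attack) ≈ 0.154

Under noisy-OR, P(latency alert | causes) = 1 − (1−0.035)·∏(1−qᵢ) over the active causes.
Sum P(¬latency alert|·) weighted by the priors over both values of upstream ISP outage:
  P(¬latency alert | misconfigured router, ¬DDoS attack) = 0.2316·0.681 + 0.090324·0.319
        = 0.157720 + 0.028813 = 0.186533
The terms with upstream ISP outage present sum to 0.028813, so
  P(upstream ISP outage | ¬latency alert, misconfigured router, ¬DDoS attack) = 0.028813 / 0.186533 ≈ 0.154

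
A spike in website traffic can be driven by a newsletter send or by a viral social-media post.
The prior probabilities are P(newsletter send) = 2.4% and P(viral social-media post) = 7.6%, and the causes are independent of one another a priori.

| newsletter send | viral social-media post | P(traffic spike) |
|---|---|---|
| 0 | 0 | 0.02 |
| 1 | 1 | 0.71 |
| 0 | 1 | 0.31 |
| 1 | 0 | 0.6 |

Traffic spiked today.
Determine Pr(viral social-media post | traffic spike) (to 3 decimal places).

Pr(viral social-media post | traffic spike) ≈ 0.437

For the numerator, keep only viral social-media post=true terms: 0.022995 + 0.001295 = 0.024290
The normalizing constant is 0.02×0.976×0.924 + 0.31×0.976×0.076 + 0.6×0.024×0.924 + 0.71×0.024×0.076 = 0.055632
P(viral social-media post | traffic spike) = 0.024290/0.055632 ≈ 0.437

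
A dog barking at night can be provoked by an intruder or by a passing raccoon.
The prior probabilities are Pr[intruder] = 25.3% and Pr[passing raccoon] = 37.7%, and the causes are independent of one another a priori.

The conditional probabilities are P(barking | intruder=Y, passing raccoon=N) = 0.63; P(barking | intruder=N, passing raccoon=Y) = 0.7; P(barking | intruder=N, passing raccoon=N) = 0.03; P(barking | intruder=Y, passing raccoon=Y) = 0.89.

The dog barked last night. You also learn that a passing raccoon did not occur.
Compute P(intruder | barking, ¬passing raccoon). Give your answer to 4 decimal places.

Weight on intruder=true, given the evidence: 0.63×0.253 = 0.159390
The normalizing constant is 0.03×0.747 + 0.63×0.253 = 0.181800
Posterior = 0.159390 / 0.181800 ≈ 0.8767

P(intruder | barking, ¬passing raccoon) ≈ 0.8767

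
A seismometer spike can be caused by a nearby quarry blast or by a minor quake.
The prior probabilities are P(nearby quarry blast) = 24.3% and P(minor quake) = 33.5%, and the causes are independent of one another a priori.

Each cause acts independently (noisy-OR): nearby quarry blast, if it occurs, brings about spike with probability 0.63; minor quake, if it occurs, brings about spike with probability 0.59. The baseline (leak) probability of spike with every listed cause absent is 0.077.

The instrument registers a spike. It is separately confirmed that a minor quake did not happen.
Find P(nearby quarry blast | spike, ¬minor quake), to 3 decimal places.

P(nearby quarry blast | spike, ¬minor quake) ≈ 0.733

Under noisy-OR, P(spike | causes) = 1 − (1−0.077)·∏(1−qᵢ) over the active causes.
P(spike | ¬minor quake) = 0.077·0.757 + 0.65849·0.243 = 0.058289 + 0.160013 = 0.218302
Restricting to configurations with nearby quarry blast present: 0.65849·0.243 = 0.160013.
P(nearby quarry blast | spike, ¬minor quake) = 0.160013 / 0.218302 ≈ 0.733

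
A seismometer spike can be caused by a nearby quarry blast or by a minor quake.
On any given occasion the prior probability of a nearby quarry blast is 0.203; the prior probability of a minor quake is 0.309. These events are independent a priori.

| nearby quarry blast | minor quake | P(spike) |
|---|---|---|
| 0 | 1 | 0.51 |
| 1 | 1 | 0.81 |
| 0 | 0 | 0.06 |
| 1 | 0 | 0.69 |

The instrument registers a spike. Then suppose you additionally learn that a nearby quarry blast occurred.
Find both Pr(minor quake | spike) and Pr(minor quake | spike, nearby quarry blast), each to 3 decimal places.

Pr(minor quake | spike) ≈ 0.576; Pr(minor quake | spike, nearby quarry blast) ≈ 0.344

Sum P(spike|·) weighted by the priors over the 4 (nearby quarry blast, minor quake) configurations:
  P(spike) = 0.06·0.797·0.691 + 0.51·0.797·0.309 + 0.69·0.203·0.691 + 0.81·0.203·0.309
        = 0.033044 + 0.125599 + 0.096788 + 0.050809 = 0.306240
The terms with minor quake present sum to 0.176408, so
  P(minor quake | spike) = 0.176408 / 0.306240 ≈ 0.576

Now also conditioning on nearby quarry blast=true:
Sum P(spike|·) weighted by the priors over both values of minor quake:
  P(spike | nearby quarry blast) = 0.69*0.691 + 0.81*0.309
        = 0.476790 + 0.250290 = 0.727080
The terms with minor quake present sum to 0.250290, so
  P(minor quake | spike, nearby quarry blast) = 0.250290 / 0.727080 ≈ 0.344
— nearby quarry blast explains away the evidence for minor quake.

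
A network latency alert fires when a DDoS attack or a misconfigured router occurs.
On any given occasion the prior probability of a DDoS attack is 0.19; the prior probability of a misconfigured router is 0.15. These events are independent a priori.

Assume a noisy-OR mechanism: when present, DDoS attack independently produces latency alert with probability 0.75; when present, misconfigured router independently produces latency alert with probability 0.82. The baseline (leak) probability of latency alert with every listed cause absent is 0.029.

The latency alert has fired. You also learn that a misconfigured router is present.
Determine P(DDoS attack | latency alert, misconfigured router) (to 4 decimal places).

P(DDoS attack | latency alert, misconfigured router) ≈ 0.2137

Under noisy-OR, P(latency alert | causes) = 1 − (1−0.029)·∏(1−qᵢ) over the active causes.
By total probability over both values of DDoS attack:
  P(latency alert | misconfigured router) = 0.82522*0.81 + 0.956305*0.19
        = 0.668428 + 0.181698 = 0.850126
Configurations with DDoS attack contribute 0.181698, so
  P(DDoS attack | latency alert, misconfigured router) = 0.181698 / 0.850126 ≈ 0.2137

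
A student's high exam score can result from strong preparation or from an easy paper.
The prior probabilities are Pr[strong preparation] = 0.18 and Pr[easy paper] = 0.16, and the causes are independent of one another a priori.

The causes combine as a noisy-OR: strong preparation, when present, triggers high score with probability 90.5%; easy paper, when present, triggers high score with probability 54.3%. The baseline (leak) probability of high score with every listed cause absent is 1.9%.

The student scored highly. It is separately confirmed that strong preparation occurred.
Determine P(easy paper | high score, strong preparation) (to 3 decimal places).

Under noisy-OR, P(high score | causes) = 1 − (1−0.019)·∏(1−qᵢ) over the active causes.
P(high score | strong preparation) = 0.906805×0.84 + 0.95741×0.16 = 0.761716 + 0.153186 = 0.914902
Restricting to configurations with easy paper present: 0.95741×0.16 = 0.153186.
So P(easy paper | high score, strong preparation) = 0.153186/0.914902 ≈ 0.167.

P(easy paper | high score, strong preparation) ≈ 0.167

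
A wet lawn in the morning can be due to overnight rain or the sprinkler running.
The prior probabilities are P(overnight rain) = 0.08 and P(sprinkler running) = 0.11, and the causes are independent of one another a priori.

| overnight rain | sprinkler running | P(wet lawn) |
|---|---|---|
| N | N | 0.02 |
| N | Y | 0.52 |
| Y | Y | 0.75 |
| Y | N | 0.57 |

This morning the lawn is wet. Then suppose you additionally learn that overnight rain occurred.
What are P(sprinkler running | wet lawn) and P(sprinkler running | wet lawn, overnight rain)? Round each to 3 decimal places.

P(wet lawn) = 0.02×0.92×0.89 + 0.52×0.92×0.11 + 0.57×0.08×0.89 + 0.75×0.08×0.11 = 0.016376 + 0.052624 + 0.040584 + 0.006600 = 0.116184
The sprinkler running-present share is 0.052624 + 0.006600 = 0.059224.
Hence the posterior is 0.059224/0.116184 ≈ 0.510.

Now condition on the additional information:
Numerator (weight on configurations with sprinkler running): 0.75*0.11 = 0.082500
Normalizer over all consistent configurations: 0.57*0.89 + 0.75*0.11 = 0.589800
P(sprinkler running | wet lawn, overnight rain) = 0.082500/0.589800 ≈ 0.140
This is intercausal reasoning (explaining away): once overnight rain accounts for the wet lawn, sprinkler running becomes less likely.

P(sprinkler running | wet lawn) ≈ 0.510; P(sprinkler running | wet lawn, overnight rain) ≈ 0.140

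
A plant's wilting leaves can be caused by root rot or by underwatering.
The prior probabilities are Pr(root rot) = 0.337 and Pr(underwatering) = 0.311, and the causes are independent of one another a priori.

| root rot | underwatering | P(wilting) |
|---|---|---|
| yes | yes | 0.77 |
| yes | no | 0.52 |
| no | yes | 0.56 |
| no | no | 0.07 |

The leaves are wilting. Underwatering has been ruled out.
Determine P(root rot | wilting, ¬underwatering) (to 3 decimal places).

Sum P(wilting|·) weighted by the priors over both values of root rot:
  P(wilting | ¬underwatering) = 0.07×0.663 + 0.52×0.337
        = 0.046410 + 0.175240 = 0.221650
Keeping only the root rot-present terms gives 0.175240, so
  P(root rot | wilting, ¬underwatering) = 0.175240 / 0.221650 ≈ 0.791

P(root rot | wilting, ¬underwatering) ≈ 0.791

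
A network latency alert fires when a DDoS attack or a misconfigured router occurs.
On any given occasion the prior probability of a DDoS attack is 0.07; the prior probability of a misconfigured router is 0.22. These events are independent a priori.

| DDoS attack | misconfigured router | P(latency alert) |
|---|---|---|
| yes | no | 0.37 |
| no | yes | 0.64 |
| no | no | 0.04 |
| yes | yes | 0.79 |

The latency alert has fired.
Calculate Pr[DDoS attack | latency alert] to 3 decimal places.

P(latency alert) = 0.04·0.93·0.78 + 0.64·0.93·0.22 + 0.37·0.07·0.78 + 0.79·0.07·0.22 = 0.029016 + 0.130944 + 0.020202 + 0.012166 = 0.192328
Restricting to configurations with DDoS attack present: 0.020202 + 0.012166 = 0.032368.
So P(DDoS attack | latency alert) = 0.032368/0.192328 ≈ 0.168.

Pr[DDoS attack | latency alert] ≈ 0.168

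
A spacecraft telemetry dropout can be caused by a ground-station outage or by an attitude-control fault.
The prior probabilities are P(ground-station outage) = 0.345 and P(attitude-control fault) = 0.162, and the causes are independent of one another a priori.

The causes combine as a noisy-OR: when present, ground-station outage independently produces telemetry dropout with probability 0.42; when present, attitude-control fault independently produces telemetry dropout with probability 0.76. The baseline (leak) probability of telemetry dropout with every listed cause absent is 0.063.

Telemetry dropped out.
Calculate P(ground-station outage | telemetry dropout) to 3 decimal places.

P(ground-station outage | telemetry dropout) ≈ 0.607

Under noisy-OR, P(telemetry dropout | causes) = 1 − (1−0.063)·∏(1−qᵢ) over the active causes.
P(telemetry dropout) = 0.063*0.655*0.838 + 0.77512*0.655*0.162 + 0.45654*0.345*0.838 + 0.86957*0.345*0.162 = 0.034580 + 0.082248 + 0.131990 + 0.048600 = 0.297418
Restricting to configurations with ground-station outage present: 0.131990 + 0.048600 = 0.180590.
P(ground-station outage | telemetry dropout) = 0.180590 / 0.297418 ≈ 0.607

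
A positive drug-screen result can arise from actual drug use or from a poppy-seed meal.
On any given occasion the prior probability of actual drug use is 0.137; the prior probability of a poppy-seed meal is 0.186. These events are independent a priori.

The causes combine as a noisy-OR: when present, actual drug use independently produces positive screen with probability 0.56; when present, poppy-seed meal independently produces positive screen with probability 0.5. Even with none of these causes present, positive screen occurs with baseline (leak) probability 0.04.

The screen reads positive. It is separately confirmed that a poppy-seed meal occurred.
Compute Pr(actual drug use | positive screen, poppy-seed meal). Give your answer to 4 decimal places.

Pr(actual drug use | positive screen, poppy-seed meal) ≈ 0.1941

Under noisy-OR, P(positive screen | causes) = 1 − (1−0.04)·∏(1−qᵢ) over the active causes.
P(positive screen | poppy-seed meal) = 0.52*0.863 + 0.7888*0.137 = 0.448760 + 0.108066 = 0.556826
Of this, 0.108066 comes from 0.7888*0.137 (the actual drug use=true cases).
Hence the posterior is 0.108066/0.556826 ≈ 0.1941.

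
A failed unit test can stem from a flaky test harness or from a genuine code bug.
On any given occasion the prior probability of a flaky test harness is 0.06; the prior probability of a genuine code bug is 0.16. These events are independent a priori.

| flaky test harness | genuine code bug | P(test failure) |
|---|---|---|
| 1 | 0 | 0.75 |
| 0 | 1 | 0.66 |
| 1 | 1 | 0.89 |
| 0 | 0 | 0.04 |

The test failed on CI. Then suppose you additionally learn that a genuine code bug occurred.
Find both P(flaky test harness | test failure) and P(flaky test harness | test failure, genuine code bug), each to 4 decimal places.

P(flaky test harness | test failure) ≈ 0.2615; P(flaky test harness | test failure, genuine code bug) ≈ 0.0793

By total probability over the 4 (flaky test harness, genuine code bug) configurations:
  P(test failure) = 0.04*0.94*0.84 + 0.66*0.94*0.16 + 0.75*0.06*0.84 + 0.89*0.06*0.16
        = 0.031584 + 0.099264 + 0.037800 + 0.008544 = 0.177192
The terms with flaky test harness present sum to 0.046344, so
  P(flaky test harness | test failure) = 0.046344 / 0.177192 ≈ 0.2615

Now also conditioning on genuine code bug=true:
P(test failure | genuine code bug) = 0.66*0.94 + 0.89*0.06 = 0.620400 + 0.053400 = 0.673800
Of this, 0.053400 comes from 0.89*0.06 (the flaky test harness=true cases).
So P(flaky test harness | test failure, genuine code bug) = 0.053400/0.673800 ≈ 0.0793.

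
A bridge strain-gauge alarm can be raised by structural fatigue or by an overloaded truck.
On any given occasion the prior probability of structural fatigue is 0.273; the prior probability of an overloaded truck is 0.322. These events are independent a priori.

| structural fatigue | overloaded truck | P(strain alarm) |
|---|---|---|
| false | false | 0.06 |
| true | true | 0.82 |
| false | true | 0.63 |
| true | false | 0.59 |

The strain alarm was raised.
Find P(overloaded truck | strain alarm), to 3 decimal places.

P(overloaded truck | strain alarm) ≈ 0.613

Weight on overloaded truck=true, given the evidence: 0.147479 + 0.072083 = 0.219562
Denominator P(strain alarm): 0.06×0.727×0.678 + 0.63×0.727×0.322 + 0.59×0.273×0.678 + 0.82×0.273×0.322 = 0.358341
Posterior = 0.219562 / 0.358341 ≈ 0.613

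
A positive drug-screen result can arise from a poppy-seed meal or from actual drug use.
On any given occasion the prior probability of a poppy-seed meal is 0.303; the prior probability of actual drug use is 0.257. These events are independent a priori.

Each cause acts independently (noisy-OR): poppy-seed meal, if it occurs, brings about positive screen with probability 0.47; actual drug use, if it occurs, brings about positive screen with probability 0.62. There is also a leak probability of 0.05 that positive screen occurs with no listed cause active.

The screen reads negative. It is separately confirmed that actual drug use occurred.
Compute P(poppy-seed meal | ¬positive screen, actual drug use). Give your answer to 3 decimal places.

Under noisy-OR, P(positive screen | causes) = 1 − (1−0.05)·∏(1−qᵢ) over the active causes.
Enumerate both values of poppy-seed meal and weight by the priors:
  P(¬positive screen | actual drug use) = 0.361·0.697 + 0.19133·0.303
        = 0.251617 + 0.057973 = 0.309590
The terms with poppy-seed meal present sum to 0.057973, so
  P(poppy-seed meal | ¬positive screen, actual drug use) = 0.057973 / 0.309590 ≈ 0.187

P(poppy-seed meal | ¬positive screen, actual drug use) ≈ 0.187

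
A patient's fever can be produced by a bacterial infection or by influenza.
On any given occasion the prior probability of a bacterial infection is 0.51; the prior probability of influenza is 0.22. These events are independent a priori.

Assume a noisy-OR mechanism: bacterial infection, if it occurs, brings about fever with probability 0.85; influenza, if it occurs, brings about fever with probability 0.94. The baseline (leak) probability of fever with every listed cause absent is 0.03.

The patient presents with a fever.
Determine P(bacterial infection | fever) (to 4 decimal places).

P(bacterial infection | fever) ≈ 0.7997

Under noisy-OR, P(fever | causes) = 1 − (1−0.03)·∏(1−qᵢ) over the active causes.
Enumerate the 4 (bacterial infection, influenza) configurations and weight by the priors:
  P(fever) = 0.03×0.49×0.78 + 0.9418×0.49×0.22 + 0.8545×0.51×0.78 + 0.99127×0.51×0.22
        = 0.011466 + 0.101526 + 0.339920 + 0.111220 = 0.564132
Keeping only the bacterial infection-present terms gives 0.451140, so
  P(bacterial infection | fever) = 0.451140 / 0.564132 ≈ 0.7997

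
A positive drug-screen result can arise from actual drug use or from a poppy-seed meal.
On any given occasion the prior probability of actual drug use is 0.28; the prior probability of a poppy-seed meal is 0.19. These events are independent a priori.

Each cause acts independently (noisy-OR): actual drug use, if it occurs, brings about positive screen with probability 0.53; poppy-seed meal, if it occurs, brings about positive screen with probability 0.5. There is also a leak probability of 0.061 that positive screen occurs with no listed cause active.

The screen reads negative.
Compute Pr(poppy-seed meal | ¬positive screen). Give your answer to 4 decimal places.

Under noisy-OR, P(positive screen | causes) = 1 − (1−0.061)·∏(1−qᵢ) over the active causes.
Weight on poppy-seed meal=true, given the evidence: 0.064228 + 0.011739 = 0.075967
Normalizer over all consistent configurations: 0.939×0.72×0.81 + 0.4695×0.72×0.19 + 0.44133×0.28×0.81 + 0.220665×0.28×0.19 = 0.723686
P(poppy-seed meal | ¬positive screen) = 0.075967/0.723686 ≈ 0.1050

Pr(poppy-seed meal | ¬positive screen) ≈ 0.1050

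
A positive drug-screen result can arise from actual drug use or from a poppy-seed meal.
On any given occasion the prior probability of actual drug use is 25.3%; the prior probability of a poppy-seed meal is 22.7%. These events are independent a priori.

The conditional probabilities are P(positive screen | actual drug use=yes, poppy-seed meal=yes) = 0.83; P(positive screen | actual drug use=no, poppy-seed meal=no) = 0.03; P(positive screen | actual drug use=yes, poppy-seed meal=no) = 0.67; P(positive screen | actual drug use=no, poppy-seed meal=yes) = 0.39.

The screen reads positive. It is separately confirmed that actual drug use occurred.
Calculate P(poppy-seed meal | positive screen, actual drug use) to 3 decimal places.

Numerator (weight on configurations with poppy-seed meal): 0.83×0.227 = 0.188410
The normalizing constant is 0.67×0.773 + 0.83×0.227 = 0.706320
P(poppy-seed meal | positive screen, actual drug use) = 0.188410/0.706320 ≈ 0.267

P(poppy-seed meal | positive screen, actual drug use) ≈ 0.267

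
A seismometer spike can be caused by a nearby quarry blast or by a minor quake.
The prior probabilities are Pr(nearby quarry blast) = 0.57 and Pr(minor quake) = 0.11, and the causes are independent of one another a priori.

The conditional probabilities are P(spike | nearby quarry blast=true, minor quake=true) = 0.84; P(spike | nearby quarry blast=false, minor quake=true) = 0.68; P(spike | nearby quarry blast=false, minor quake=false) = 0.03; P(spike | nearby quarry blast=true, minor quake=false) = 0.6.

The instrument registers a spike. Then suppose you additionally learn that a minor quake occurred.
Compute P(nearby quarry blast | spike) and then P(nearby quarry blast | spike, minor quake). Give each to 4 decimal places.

For the numerator, keep only nearby quarry blast=true terms: 0.304380 + 0.052668 = 0.357048
Denominator P(spike): 0.03×0.43×0.89 + 0.68×0.43×0.11 + 0.6×0.57×0.89 + 0.84×0.57×0.11 = 0.400693
P(nearby quarry blast | spike) = 0.357048/0.400693 ≈ 0.8911

Now also conditioning on minor quake=true:
P(spike | minor quake) = 0.68×0.43 + 0.84×0.57 = 0.292400 + 0.478800 = 0.771200
The nearby quarry blast-present share is 0.84×0.57 = 0.478800.
So P(nearby quarry blast | spike, minor quake) = 0.478800/0.771200 ≈ 0.6209.
The drop from 0.8911 to 0.6209 is the explaining-away (discounting) effect.

P(nearby quarry blast | spike) ≈ 0.8911; P(nearby quarry blast | spike, minor quake) ≈ 0.6209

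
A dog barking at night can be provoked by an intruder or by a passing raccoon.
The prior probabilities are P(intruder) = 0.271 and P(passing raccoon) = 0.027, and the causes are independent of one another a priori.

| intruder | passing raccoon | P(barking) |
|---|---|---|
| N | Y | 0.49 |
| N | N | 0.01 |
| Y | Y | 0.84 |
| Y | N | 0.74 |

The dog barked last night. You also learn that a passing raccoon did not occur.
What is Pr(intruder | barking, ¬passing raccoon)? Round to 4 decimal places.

Pr(intruder | barking, ¬passing raccoon) ≈ 0.9649

Enumerate both values of intruder and weight by the priors:
  P(barking | ¬passing raccoon) = 0.01*0.729 + 0.74*0.271
        = 0.007290 + 0.200540 = 0.207830
Configurations with intruder contribute 0.200540, so
  P(intruder | barking, ¬passing raccoon) = 0.200540 / 0.207830 ≈ 0.9649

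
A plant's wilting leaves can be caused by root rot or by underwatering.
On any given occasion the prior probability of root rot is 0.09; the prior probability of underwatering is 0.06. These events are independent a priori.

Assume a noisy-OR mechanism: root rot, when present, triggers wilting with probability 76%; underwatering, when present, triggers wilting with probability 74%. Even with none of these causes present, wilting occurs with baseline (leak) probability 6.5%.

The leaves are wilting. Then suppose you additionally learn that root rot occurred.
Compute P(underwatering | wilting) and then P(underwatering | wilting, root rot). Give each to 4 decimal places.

Under noisy-OR, P(wilting | causes) = 1 − (1−0.065)·∏(1−qᵢ) over the active causes.
By total probability over the 4 (root rot, underwatering) configurations:
  P(wilting) = 0.065*0.91*0.94 + 0.7569*0.91*0.06 + 0.7756*0.09*0.94 + 0.941656*0.09*0.06
        = 0.055601 + 0.041327 + 0.065616 + 0.005085 = 0.167629
Keeping only the underwatering-present terms gives 0.046412, so
  P(underwatering | wilting) = 0.046412 / 0.167629 ≈ 0.2769

With the extra evidence:
P(wilting | root rot) = 0.7756*0.94 + 0.941656*0.06 = 0.729064 + 0.056499 = 0.785563
Of this, 0.056499 comes from 0.941656*0.06 (the underwatering=true cases).
Hence the posterior is 0.056499/0.785563 ≈ 0.0719.
— root rot explains away the evidence for underwatering.

P(underwatering | wilting) ≈ 0.2769; P(underwatering | wilting, root rot) ≈ 0.0719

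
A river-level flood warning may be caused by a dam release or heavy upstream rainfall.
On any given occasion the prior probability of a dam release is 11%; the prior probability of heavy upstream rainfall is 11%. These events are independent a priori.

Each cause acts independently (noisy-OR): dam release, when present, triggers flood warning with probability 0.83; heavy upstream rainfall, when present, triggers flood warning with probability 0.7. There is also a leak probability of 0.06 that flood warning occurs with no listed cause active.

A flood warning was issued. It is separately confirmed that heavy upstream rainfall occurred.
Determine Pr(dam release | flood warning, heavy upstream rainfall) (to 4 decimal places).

Under noisy-OR, P(flood warning | causes) = 1 − (1−0.06)·∏(1−qᵢ) over the active causes.
Enumerate both values of dam release and weight by the priors:
  P(flood warning | heavy upstream rainfall) = 0.718·0.89 + 0.95206·0.11
        = 0.639020 + 0.104727 = 0.743747
Keeping only the dam release-present terms gives 0.104727, so
  P(dam release | flood warning, heavy upstream rainfall) = 0.104727 / 0.743747 ≈ 0.1408

Pr(dam release | flood warning, heavy upstream rainfall) ≈ 0.1408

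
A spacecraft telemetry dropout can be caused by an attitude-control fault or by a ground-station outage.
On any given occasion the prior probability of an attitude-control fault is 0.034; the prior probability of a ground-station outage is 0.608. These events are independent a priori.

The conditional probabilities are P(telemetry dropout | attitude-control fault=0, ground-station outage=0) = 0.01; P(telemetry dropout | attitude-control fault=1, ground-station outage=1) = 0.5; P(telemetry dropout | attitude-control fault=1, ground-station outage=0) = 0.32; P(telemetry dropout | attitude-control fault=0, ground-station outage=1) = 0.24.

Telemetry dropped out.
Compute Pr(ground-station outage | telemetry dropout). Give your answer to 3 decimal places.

Pr(ground-station outage | telemetry dropout) ≈ 0.949

P(telemetry dropout) = 0.01*0.966*0.392 + 0.24*0.966*0.608 + 0.32*0.034*0.392 + 0.5*0.034*0.608 = 0.003787 + 0.140959 + 0.004265 + 0.010336 = 0.159347
The ground-station outage-present share is 0.140959 + 0.010336 = 0.151295.
Hence the posterior is 0.151295/0.159347 ≈ 0.949.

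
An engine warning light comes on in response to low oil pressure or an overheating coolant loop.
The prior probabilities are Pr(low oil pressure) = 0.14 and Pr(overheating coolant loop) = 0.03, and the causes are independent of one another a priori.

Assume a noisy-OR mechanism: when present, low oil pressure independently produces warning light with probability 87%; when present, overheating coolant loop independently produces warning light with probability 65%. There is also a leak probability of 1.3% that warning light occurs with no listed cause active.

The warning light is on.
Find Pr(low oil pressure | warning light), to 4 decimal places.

Under noisy-OR, P(warning light | causes) = 1 − (1−0.013)·∏(1−qᵢ) over the active causes.
P(warning light) = 0.013*0.86*0.97 + 0.65455*0.86*0.03 + 0.87169*0.14*0.97 + 0.955091*0.14*0.03 = 0.010845 + 0.016887 + 0.118376 + 0.004011 = 0.150119
Of this, 0.122387 comes from 0.118376 + 0.004011 (the low oil pressure=true cases).
So P(low oil pressure | warning light) = 0.122387/0.150119 ≈ 0.8153.

Pr(low oil pressure | warning light) ≈ 0.8153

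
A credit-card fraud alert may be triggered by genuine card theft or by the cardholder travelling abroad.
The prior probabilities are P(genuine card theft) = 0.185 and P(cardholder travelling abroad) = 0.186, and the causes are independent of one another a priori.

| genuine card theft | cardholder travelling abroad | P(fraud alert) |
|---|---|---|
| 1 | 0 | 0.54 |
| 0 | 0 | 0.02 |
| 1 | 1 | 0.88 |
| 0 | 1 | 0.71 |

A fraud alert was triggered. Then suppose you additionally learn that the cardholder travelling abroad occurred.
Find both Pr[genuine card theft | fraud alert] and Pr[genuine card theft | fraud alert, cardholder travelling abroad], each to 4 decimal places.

For the numerator, keep only genuine card theft=true terms: 0.081319 + 0.030281 = 0.111600
The normalizing constant is 0.02*0.815*0.814 + 0.71*0.815*0.186 + 0.54*0.185*0.814 + 0.88*0.185*0.186 = 0.232497
Posterior = 0.111600 / 0.232497 ≈ 0.4800

Now also conditioning on cardholder travelling abroad=true:
P(fraud alert | cardholder travelling abroad) = 0.71*0.815 + 0.88*0.185 = 0.578650 + 0.162800 = 0.741450
Of this, 0.162800 comes from 0.88*0.185 (the genuine card theft=true cases).
Hence the posterior is 0.162800/0.741450 ≈ 0.2196.
Conditioning on cardholder travelling abroad lowers the posterior on genuine card theft: the classic explaining-away effect in a common-effect structure.

Pr[genuine card theft | fraud alert] ≈ 0.4800; Pr[genuine card theft | fraud alert, cardholder travelling abroad] ≈ 0.2196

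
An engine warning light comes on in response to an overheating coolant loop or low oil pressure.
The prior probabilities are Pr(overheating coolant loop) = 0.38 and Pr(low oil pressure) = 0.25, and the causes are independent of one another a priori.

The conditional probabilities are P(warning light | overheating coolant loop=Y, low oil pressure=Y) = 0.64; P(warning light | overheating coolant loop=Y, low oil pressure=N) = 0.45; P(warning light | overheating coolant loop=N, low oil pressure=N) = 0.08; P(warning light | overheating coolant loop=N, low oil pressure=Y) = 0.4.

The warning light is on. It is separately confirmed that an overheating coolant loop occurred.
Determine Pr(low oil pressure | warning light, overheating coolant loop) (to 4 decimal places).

Pr(low oil pressure | warning light, overheating coolant loop) ≈ 0.3216

P(warning light | overheating coolant loop) = 0.45*0.75 + 0.64*0.25 = 0.337500 + 0.160000 = 0.497500
The low oil pressure-present share is 0.64*0.25 = 0.160000.
P(low oil pressure | warning light, overheating coolant loop) = 0.160000 / 0.497500 ≈ 0.3216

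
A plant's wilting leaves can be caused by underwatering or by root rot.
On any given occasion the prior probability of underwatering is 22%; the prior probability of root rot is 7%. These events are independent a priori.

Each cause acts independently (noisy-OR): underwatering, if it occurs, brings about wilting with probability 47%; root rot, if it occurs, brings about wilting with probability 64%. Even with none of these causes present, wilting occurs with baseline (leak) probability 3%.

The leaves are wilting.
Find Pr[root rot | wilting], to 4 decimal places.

Under noisy-OR, P(wilting | causes) = 1 − (1−0.03)·∏(1−qᵢ) over the active causes.
P(wilting) = 0.03*0.78*0.93 + 0.6508*0.78*0.07 + 0.4859*0.22*0.93 + 0.814924*0.22*0.07 = 0.021762 + 0.035534 + 0.099415 + 0.012550 = 0.169261
The root rot-present share is 0.035534 + 0.012550 = 0.048084.
So P(root rot | wilting) = 0.048084/0.169261 ≈ 0.2841.

Pr[root rot | wilting] ≈ 0.2841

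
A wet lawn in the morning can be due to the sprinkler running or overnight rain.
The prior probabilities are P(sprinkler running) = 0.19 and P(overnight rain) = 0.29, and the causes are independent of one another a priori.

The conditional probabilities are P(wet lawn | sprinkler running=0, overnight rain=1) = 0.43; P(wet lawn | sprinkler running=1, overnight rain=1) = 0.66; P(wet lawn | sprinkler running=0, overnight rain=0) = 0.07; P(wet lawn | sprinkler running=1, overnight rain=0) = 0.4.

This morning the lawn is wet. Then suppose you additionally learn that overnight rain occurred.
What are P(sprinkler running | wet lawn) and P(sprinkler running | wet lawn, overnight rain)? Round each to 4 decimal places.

P(sprinkler running | wet lawn) ≈ 0.3900; P(sprinkler running | wet lawn, overnight rain) ≈ 0.2647

For the numerator, keep only sprinkler running=true terms: 0.053960 + 0.036366 = 0.090326
Normalizer over all consistent configurations: 0.07×0.81×0.71 + 0.43×0.81×0.29 + 0.4×0.19×0.71 + 0.66×0.19×0.29 = 0.231590
Posterior = 0.090326 / 0.231590 ≈ 0.3900

Now condition on the additional information:
Sum P(wet lawn|·) weighted by the priors over both values of sprinkler running:
  P(wet lawn | overnight rain) = 0.43×0.81 + 0.66×0.19
        = 0.348300 + 0.125400 = 0.473700
Keeping only the sprinkler running-present terms gives 0.125400, so
  P(sprinkler running | wet lawn, overnight rain) = 0.125400 / 0.473700 ≈ 0.2647
Conditioning on overnight rain lowers the posterior on sprinkler running: the classic explaining-away effect in a common-effect structure.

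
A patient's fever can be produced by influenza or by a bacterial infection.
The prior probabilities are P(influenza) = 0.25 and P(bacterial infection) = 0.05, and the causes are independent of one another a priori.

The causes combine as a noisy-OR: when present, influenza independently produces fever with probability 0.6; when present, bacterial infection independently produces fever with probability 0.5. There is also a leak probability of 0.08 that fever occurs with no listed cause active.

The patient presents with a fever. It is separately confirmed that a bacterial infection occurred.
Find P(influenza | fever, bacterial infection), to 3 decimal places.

Under noisy-OR, P(fever | causes) = 1 − (1−0.08)·∏(1−qᵢ) over the active causes.
Enumerate both values of influenza and weight by the priors:
  P(fever | bacterial infection) = 0.54×0.75 + 0.816×0.25
        = 0.405000 + 0.204000 = 0.609000
Keeping only the influenza-present terms gives 0.204000, so
  P(influenza | fever, bacterial infection) = 0.204000 / 0.609000 ≈ 0.335

P(influenza | fever, bacterial infection) ≈ 0.335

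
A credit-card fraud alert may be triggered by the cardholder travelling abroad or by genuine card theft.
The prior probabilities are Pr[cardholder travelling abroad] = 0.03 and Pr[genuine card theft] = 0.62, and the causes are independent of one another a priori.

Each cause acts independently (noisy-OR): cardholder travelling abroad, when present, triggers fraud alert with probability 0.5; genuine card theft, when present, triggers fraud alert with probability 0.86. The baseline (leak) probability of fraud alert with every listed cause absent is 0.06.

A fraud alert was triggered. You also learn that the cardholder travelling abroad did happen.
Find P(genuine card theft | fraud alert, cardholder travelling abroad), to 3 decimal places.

Under noisy-OR, P(fraud alert | causes) = 1 − (1−0.06)·∏(1−qᵢ) over the active causes.
Sum P(fraud alert|·) weighted by the priors over both values of genuine card theft:
  P(fraud alert | cardholder travelling abroad) = 0.53×0.38 + 0.9342×0.62
        = 0.201400 + 0.579204 = 0.780604
Configurations with genuine card theft contribute 0.579204, so
  P(genuine card theft | fraud alert, cardholder travelling abroad) = 0.579204 / 0.780604 ≈ 0.742

P(genuine card theft | fraud alert, cardholder travelling abroad) ≈ 0.742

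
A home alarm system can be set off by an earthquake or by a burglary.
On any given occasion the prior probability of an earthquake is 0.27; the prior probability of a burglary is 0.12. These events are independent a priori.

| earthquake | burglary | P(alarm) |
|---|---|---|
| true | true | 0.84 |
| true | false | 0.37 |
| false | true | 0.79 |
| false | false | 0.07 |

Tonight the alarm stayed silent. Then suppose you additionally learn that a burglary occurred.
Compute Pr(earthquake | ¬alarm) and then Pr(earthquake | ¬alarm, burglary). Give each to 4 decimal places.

Weight on earthquake=true, given the evidence: 0.149688 + 0.005184 = 0.154872
Normalizer over all consistent configurations: 0.93*0.73*0.88 + 0.21*0.73*0.12 + 0.63*0.27*0.88 + 0.16*0.27*0.12 = 0.770700
P(earthquake | ¬alarm) = 0.154872/0.770700 ≈ 0.2009

Now condition on the additional information:
P(¬alarm | burglary) = 0.21*0.73 + 0.16*0.27 = 0.153300 + 0.043200 = 0.196500
The earthquake-present share is 0.16*0.27 = 0.043200.
P(earthquake | ¬alarm, burglary) = 0.043200 / 0.196500 ≈ 0.2198

Pr(earthquake | ¬alarm) ≈ 0.2009; Pr(earthquake | ¬alarm, burglary) ≈ 0.2198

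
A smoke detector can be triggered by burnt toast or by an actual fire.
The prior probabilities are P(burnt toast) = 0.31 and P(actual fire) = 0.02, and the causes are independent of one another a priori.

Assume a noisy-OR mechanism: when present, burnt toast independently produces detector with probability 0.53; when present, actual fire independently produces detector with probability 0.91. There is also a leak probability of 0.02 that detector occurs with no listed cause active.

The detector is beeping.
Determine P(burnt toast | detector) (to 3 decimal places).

P(burnt toast | detector) ≈ 0.867

Under noisy-OR, P(detector | causes) = 1 − (1−0.02)·∏(1−qᵢ) over the active causes.
P(detector) = 0.02×0.69×0.98 + 0.9118×0.69×0.02 + 0.5394×0.31×0.98 + 0.958546×0.31×0.02 = 0.013524 + 0.012583 + 0.163870 + 0.005943 = 0.195920
The burnt toast-present share is 0.163870 + 0.005943 = 0.169813.
Hence the posterior is 0.169813/0.195920 ≈ 0.867.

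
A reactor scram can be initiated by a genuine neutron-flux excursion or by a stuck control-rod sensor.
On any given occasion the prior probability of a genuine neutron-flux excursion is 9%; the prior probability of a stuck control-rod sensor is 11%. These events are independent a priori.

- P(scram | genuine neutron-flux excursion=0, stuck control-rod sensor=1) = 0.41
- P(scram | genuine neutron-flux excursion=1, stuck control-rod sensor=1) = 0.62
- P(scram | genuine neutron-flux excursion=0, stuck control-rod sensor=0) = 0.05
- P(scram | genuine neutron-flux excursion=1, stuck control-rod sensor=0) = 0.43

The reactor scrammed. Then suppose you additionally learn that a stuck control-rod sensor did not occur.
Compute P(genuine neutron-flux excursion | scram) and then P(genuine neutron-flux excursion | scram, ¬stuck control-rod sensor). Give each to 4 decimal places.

P(genuine neutron-flux excursion | scram) ≈ 0.3323; P(genuine neutron-flux excursion | scram, ¬stuck control-rod sensor) ≈ 0.4596

Sum P(scram|·) weighted by the priors over the 4 (genuine neutron-flux excursion, stuck control-rod sensor) configurations:
  P(scram) = 0.05·0.91·0.89 + 0.41·0.91·0.11 + 0.43·0.09·0.89 + 0.62·0.09·0.11
        = 0.040495 + 0.041041 + 0.034443 + 0.006138 = 0.122117
Configurations with genuine neutron-flux excursion contribute 0.040581, so
  P(genuine neutron-flux excursion | scram) = 0.040581 / 0.122117 ≈ 0.3323

Now condition on the additional information:
Sum P(scram|·) weighted by the priors over both values of genuine neutron-flux excursion:
  P(scram | ¬stuck control-rod sensor) = 0.05·0.91 + 0.43·0.09
        = 0.045500 + 0.038700 = 0.084200
The terms with genuine neutron-flux excursion present sum to 0.038700, so
  P(genuine neutron-flux excursion | scram, ¬stuck control-rod sensor) = 0.038700 / 0.084200 ≈ 0.4596
Ruling out stuck control-rod sensor raises the posterior on genuine neutron-flux excursion — the flip side of explaining away.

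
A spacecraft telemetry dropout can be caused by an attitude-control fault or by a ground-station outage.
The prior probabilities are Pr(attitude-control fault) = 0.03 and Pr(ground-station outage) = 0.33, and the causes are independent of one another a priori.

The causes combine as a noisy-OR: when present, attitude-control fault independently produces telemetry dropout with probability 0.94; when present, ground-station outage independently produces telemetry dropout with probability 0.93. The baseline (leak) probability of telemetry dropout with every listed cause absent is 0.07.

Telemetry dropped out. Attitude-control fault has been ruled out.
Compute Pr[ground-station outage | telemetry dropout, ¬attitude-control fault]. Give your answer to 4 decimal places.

Pr[ground-station outage | telemetry dropout, ¬attitude-control fault] ≈ 0.8680

Under noisy-OR, P(telemetry dropout | causes) = 1 − (1−0.07)·∏(1−qᵢ) over the active causes.
P(telemetry dropout | ¬attitude-control fault) = 0.07×0.67 + 0.9349×0.33 = 0.046900 + 0.308517 = 0.355417
The ground-station outage-present share is 0.9349×0.33 = 0.308517.
So P(ground-station outage | telemetry dropout, ¬attitude-control fault) = 0.308517/0.355417 ≈ 0.8680.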